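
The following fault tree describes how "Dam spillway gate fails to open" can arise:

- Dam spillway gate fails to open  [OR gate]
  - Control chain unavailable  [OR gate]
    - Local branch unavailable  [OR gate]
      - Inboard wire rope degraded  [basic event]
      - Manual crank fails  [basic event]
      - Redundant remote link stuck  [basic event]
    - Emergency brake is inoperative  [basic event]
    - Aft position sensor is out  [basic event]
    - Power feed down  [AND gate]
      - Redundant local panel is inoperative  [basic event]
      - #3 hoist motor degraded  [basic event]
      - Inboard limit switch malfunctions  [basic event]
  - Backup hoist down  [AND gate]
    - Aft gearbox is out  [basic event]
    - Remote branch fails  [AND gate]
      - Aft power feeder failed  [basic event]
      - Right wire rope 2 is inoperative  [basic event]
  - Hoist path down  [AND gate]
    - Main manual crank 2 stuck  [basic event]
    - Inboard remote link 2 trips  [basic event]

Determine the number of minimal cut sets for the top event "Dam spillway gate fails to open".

8

Local branch unavailable [OR]: union of children's cut sets → 3 cut set(s).
Power feed down [AND]: one cut set from each child combined → 1 × 1 × 1 = 1 cut set(s).
Control chain unavailable [OR]: union of children's cut sets → 6 cut set(s).
Remote branch fails [AND]: one cut set from each child combined → 1 × 1 = 1 cut set(s).
Backup hoist down [AND]: one cut set from each child combined → 1 × 1 = 1 cut set(s).
Hoist path down [AND]: one cut set from each child combined → 1 × 1 = 1 cut set(s).
Dam spillway gate fails to open [OR]: union of children's cut sets → 8 cut set(s).
Minimal cut sets: {Inboard wire rope degraded}; {Manual crank fails}; {Redundant remote link stuck}; {Emergency brake is inoperative}; {Aft position sensor is out}; {#3 hoist motor degraded, Inboard limit switch malfunctions, Redundant local panel is inoperative}; {Aft gearbox is out, Aft power feeder failed, Right wire rope 2 is inoperative}; {Inboard remote link 2 trips, Main manual crank 2 stuck}.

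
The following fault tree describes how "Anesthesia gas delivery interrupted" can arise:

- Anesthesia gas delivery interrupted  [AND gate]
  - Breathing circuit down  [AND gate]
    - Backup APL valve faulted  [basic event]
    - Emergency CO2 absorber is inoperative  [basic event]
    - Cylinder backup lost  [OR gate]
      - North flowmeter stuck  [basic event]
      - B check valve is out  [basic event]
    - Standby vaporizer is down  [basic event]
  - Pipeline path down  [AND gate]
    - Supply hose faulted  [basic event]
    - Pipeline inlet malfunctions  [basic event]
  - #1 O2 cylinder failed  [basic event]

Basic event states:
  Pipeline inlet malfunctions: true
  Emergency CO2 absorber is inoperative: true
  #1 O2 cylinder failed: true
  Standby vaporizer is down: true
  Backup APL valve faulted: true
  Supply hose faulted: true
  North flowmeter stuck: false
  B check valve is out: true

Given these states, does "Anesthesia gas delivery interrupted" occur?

Cylinder backup lost [OR]: North flowmeter stuck=not, B check valve is out=occurs → at least one input occurs → occurs.
Breathing circuit down [AND]: Backup APL valve faulted=occurs, Emergency CO2 absorber is inoperative=occurs, Cylinder backup lost=occurs, Standby vaporizer is down=occurs → all inputs occur → occurs.
Pipeline path down [AND]: Supply hose faulted=occurs, Pipeline inlet malfunctions=occurs → all inputs occur → occurs.
Anesthesia gas delivery interrupted [AND]: Breathing circuit down=occurs, Pipeline path down=occurs, #1 O2 cylinder failed=occurs → all inputs occur → occurs.

Yes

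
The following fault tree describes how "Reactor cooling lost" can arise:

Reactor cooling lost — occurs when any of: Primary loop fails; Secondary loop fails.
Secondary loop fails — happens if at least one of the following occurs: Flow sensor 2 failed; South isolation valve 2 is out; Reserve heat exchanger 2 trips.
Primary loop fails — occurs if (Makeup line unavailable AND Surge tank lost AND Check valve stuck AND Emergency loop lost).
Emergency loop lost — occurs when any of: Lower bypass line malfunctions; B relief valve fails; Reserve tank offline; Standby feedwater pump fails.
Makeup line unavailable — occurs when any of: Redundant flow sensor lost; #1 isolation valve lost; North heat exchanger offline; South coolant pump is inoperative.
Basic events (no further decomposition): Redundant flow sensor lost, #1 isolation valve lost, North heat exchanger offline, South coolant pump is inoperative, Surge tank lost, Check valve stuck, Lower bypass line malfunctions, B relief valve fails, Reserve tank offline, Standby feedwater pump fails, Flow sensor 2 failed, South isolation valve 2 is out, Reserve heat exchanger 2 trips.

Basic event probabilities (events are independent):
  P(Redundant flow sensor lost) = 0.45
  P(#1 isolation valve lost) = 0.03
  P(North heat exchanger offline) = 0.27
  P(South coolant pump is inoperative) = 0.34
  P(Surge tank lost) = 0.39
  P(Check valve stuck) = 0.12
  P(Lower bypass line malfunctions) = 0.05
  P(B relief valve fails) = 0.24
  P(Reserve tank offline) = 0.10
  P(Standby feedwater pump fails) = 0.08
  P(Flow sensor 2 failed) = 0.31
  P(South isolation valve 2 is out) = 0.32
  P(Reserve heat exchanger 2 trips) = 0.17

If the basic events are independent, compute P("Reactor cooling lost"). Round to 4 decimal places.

0.6160

P(Makeup line unavailable) [OR] = 1 − (1−0.45) × (1−0.03) × (1−0.27) × (1−0.34) = 0.742960
P(Emergency loop lost) [OR] = 1 − (1−0.05) × (1−0.24) × (1−0.10) × (1−0.08) = 0.402184
P(Primary loop fails) [AND] = 0.742960 × 0.39 × 0.12 × 0.402184 = 0.013984
P(Secondary loop fails) [OR] = 1 − (1−0.31) × (1−0.32) × (1−0.17) = 0.610564
P(Reactor cooling lost) [OR] = 1 − (1−0.013984) × (1−0.610564) = 0.616010
Rounded to 4 decimal places: P(Reactor cooling lost) ≈ 0.6160.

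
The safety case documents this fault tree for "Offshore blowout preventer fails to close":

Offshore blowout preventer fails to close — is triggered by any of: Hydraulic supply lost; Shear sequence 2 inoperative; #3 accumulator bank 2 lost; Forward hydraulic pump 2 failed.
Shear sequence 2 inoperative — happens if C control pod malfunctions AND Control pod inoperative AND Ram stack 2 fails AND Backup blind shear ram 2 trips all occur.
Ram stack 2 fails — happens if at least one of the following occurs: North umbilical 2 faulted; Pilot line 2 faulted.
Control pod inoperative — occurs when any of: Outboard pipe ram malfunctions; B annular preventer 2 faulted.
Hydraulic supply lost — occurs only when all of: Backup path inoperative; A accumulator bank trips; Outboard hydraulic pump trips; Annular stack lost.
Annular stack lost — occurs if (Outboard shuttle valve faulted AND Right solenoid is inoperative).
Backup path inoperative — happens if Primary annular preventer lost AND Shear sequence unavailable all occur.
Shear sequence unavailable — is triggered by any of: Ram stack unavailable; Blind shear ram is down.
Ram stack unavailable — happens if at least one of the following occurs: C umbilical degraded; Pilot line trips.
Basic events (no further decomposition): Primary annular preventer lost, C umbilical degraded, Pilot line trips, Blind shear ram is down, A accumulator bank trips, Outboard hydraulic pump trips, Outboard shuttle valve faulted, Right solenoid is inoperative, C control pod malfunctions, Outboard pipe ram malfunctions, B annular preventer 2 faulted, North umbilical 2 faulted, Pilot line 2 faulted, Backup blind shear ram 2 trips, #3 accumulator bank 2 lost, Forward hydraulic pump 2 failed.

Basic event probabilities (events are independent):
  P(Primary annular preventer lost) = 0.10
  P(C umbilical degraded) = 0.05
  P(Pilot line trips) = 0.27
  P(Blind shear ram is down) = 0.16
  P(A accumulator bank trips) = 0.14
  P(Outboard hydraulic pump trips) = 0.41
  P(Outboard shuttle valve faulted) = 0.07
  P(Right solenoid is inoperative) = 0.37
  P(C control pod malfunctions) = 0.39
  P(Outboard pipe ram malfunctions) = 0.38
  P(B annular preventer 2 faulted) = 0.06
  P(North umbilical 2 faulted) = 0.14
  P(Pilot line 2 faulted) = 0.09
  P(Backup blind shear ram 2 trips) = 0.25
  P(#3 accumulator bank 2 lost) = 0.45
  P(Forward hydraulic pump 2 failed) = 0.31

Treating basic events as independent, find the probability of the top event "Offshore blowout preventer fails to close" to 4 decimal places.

P(Ram stack unavailable) [OR] = 1 − (1−0.05) × (1−0.27) = 0.306500
P(Shear sequence unavailable) [OR] = 1 − (1−0.306500) × (1−0.16) = 0.417460
P(Backup path inoperative) [AND] = 0.10 × 0.417460 = 0.041746
P(Annular stack lost) [AND] = 0.07 × 0.37 = 0.025900
P(Hydraulic supply lost) [AND] = 0.041746 × 0.14 × 0.41 × 0.025900 = 0.000062
P(Control pod inoperative) [OR] = 1 − (1−0.38) × (1−0.06) = 0.417200
P(Ram stack 2 fails) [OR] = 1 − (1−0.14) × (1−0.09) = 0.217400
P(Shear sequence 2 inoperative) [AND] = 0.39 × 0.417200 × 0.217400 × 0.25 = 0.008843
P(Offshore blowout preventer fails to close) [OR] = 1 − (1−0.000062) × (1−0.008843) × (1−0.45) × (1−0.31) = 0.623879
Rounded to 4 decimal places: P(Offshore blowout preventer fails to close) ≈ 0.6239.

0.6239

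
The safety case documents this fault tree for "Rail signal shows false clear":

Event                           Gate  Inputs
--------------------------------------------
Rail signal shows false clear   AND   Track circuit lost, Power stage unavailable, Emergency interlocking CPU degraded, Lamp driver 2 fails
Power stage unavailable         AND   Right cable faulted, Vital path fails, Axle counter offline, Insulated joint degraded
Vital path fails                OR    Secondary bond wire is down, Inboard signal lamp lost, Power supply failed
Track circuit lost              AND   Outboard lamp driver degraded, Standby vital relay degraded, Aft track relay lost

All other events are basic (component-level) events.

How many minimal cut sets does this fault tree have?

3

Track circuit lost [AND]: one cut set from each child combined → 1 × 1 × 1 = 1 cut set(s).
Vital path fails [OR]: union of children's cut sets → 3 cut set(s).
Power stage unavailable [AND]: one cut set from each child combined → 1 × 3 × 1 × 1 = 3 cut set(s).
Rail signal shows false clear [AND]: one cut set from each child combined → 1 × 3 × 1 × 1 = 3 cut set(s).
Minimal cut sets: {Aft track relay lost, Axle counter offline, Emergency interlocking CPU degraded, Insulated joint degraded, Lamp driver 2 fails, Outboard lamp driver degraded, Right cable faulted, Secondary bond wire is down, Standby vital relay degraded}; {Aft track relay lost, Axle counter offline, Emergency interlocking CPU degraded, Inboard signal lamp lost, Insulated joint degraded, Lamp driver 2 fails, Outboard lamp driver degraded, Right cable faulted, Standby vital relay degraded}; {Aft track relay lost, Axle counter offline, Emergency interlocking CPU degraded, Insulated joint degraded, Lamp driver 2 fails, Outboard lamp driver degraded, Power supply failed, Right cable faulted, Standby vital relay degraded}.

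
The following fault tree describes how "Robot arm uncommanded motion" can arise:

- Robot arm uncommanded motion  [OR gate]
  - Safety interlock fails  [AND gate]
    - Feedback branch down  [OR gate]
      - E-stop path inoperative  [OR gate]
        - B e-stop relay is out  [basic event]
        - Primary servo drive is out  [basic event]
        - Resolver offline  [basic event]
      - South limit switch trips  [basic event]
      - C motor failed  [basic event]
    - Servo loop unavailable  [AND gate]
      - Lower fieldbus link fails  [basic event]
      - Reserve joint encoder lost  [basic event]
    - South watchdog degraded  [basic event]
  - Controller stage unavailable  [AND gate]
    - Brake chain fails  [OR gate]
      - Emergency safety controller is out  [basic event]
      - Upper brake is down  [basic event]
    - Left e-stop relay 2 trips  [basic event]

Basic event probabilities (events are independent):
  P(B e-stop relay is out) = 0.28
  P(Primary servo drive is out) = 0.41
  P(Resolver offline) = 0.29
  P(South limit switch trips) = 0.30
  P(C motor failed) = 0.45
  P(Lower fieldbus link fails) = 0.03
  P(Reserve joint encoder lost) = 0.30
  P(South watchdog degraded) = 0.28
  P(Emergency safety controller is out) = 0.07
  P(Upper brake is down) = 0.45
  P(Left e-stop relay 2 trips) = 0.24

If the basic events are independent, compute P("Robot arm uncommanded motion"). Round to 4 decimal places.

0.1192

P(E-stop path inoperative) [OR] = 1 − (1−0.28) × (1−0.41) × (1−0.29) = 0.698392
P(Feedback branch down) [OR] = 1 − (1−0.698392) × (1−0.30) × (1−0.45) = 0.883881
P(Servo loop unavailable) [AND] = 0.03 × 0.30 = 0.009000
P(Safety interlock fails) [AND] = 0.883881 × 0.009000 × 0.28 = 0.002227
P(Brake chain fails) [OR] = 1 − (1−0.07) × (1−0.45) = 0.488500
P(Controller stage unavailable) [AND] = 0.488500 × 0.24 = 0.117240
P(Robot arm uncommanded motion) [OR] = 1 − (1−0.002227) × (1−0.117240) = 0.119206
Rounded to 4 decimal places: P(Robot arm uncommanded motion) ≈ 0.1192.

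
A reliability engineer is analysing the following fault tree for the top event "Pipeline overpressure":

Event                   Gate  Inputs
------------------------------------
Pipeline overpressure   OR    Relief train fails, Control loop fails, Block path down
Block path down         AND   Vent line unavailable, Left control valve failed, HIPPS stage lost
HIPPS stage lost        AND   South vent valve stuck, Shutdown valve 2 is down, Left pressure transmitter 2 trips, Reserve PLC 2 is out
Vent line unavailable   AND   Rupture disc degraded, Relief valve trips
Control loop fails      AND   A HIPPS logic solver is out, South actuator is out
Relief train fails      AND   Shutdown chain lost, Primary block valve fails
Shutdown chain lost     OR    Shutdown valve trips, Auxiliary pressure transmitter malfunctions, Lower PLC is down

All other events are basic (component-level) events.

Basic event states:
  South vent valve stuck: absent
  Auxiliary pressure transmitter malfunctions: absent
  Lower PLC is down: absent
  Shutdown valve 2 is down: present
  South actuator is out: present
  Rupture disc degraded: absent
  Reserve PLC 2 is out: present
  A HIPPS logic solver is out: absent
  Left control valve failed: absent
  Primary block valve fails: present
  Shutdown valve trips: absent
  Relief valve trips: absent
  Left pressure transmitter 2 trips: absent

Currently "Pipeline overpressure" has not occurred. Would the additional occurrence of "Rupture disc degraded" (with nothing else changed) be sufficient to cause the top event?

Counterfactual: set "Rupture disc degraded" to occurred.
Shutdown chain lost [OR]: Shutdown valve trips=not, Auxiliary pressure transmitter malfunctions=not, Lower PLC is down=not → no input occurs → does not occur.
Relief train fails [AND]: Shutdown chain lost=not, Primary block valve fails=occurs → not all inputs occur → does not occur.
Control loop fails [AND]: A HIPPS logic solver is out=not, South actuator is out=occurs → not all inputs occur → does not occur.
Vent line unavailable [AND]: Rupture disc degraded=occurs, Relief valve trips=not → not all inputs occur → does not occur.
HIPPS stage lost [AND]: South vent valve stuck=not, Shutdown valve 2 is down=occurs, Left pressure transmitter 2 trips=not, Reserve PLC 2 is out=occurs → not all inputs occur → does not occur.
Block path down [AND]: Vent line unavailable=not, Left control valve failed=not, HIPPS stage lost=not → not all inputs occur → does not occur.
Pipeline overpressure [OR]: Relief train fails=not, Control loop fails=not, Block path down=not → no input occurs → does not occur.

No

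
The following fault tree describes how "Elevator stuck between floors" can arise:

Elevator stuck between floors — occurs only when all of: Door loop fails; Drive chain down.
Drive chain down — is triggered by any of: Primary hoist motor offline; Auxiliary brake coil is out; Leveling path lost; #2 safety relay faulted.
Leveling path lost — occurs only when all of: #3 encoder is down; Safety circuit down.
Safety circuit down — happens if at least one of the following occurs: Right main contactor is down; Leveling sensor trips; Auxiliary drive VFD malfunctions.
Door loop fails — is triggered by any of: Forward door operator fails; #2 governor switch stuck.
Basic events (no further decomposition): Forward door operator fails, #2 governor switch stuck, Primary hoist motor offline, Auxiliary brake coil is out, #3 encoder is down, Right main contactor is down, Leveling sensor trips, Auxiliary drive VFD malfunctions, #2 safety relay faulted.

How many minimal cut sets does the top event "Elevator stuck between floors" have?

12

Door loop fails [OR]: union of children's cut sets → 2 cut set(s).
Safety circuit down [OR]: union of children's cut sets → 3 cut set(s).
Leveling path lost [AND]: one cut set from each child combined → 1 × 3 = 3 cut set(s).
Drive chain down [OR]: union of children's cut sets → 6 cut set(s).
Elevator stuck between floors [AND]: one cut set from each child combined → 2 × 6 = 12 cut set(s).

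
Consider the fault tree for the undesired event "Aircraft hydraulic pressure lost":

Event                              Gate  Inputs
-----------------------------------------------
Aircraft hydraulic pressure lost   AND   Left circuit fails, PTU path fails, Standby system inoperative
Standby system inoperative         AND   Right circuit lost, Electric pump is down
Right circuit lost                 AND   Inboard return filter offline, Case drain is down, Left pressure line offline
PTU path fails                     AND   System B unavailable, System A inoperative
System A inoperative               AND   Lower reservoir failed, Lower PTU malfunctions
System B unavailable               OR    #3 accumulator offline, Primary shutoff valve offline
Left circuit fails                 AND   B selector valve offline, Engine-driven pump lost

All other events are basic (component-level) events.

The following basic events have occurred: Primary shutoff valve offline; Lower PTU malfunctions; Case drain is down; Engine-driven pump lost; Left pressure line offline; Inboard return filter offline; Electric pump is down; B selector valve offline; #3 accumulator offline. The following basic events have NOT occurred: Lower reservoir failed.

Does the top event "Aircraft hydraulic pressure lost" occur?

Left circuit fails [AND]: B selector valve offline=occurs, Engine-driven pump lost=occurs → all inputs occur → occurs.
System B unavailable [OR]: #3 accumulator offline=occurs, Primary shutoff valve offline=occurs → at least one input occurs → occurs.
System A inoperative [AND]: Lower reservoir failed=not, Lower PTU malfunctions=occurs → not all inputs occur → does not occur.
PTU path fails [AND]: System B unavailable=occurs, System A inoperative=not → not all inputs occur → does not occur.
Right circuit lost [AND]: Inboard return filter offline=occurs, Case drain is down=occurs, Left pressure line offline=occurs → all inputs occur → occurs.
Standby system inoperative [AND]: Right circuit lost=occurs, Electric pump is down=occurs → all inputs occur → occurs.
Aircraft hydraulic pressure lost [AND]: Left circuit fails=occurs, PTU path fails=not, Standby system inoperative=occurs → not all inputs occur → does not occur.

No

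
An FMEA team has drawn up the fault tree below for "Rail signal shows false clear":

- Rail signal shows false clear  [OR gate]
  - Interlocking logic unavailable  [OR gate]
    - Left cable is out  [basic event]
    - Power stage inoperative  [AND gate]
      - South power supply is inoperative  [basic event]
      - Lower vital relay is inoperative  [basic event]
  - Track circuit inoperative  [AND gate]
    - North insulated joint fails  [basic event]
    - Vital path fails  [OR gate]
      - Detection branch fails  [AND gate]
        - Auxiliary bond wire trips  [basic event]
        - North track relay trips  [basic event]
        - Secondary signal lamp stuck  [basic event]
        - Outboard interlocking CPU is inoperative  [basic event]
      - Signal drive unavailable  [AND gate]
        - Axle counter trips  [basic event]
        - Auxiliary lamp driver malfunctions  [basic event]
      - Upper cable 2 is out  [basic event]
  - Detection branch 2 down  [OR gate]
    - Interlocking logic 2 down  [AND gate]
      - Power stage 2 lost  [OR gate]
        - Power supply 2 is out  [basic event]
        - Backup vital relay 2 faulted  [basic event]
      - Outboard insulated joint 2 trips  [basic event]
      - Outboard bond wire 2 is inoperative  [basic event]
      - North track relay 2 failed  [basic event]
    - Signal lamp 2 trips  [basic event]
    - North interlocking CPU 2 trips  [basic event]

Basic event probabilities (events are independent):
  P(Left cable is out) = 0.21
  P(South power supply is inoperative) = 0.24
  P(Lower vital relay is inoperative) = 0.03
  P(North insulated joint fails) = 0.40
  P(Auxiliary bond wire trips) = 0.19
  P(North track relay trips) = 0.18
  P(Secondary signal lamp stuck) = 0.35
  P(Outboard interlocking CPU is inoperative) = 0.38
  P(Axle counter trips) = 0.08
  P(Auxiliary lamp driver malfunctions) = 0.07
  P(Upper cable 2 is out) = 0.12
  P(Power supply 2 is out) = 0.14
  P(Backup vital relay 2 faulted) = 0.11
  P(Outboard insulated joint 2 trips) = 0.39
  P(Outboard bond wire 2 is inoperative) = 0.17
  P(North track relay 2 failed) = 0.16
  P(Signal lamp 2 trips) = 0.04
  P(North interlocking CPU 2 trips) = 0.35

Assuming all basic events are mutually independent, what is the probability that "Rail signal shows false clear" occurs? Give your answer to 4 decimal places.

P(Power stage inoperative) [AND] = 0.24 × 0.03 = 0.007200
P(Interlocking logic unavailable) [OR] = 1 − (1−0.21) × (1−0.007200) = 0.215688
P(Detection branch fails) [AND] = 0.19 × 0.18 × 0.35 × 0.38 = 0.004549
P(Signal drive unavailable) [AND] = 0.08 × 0.07 = 0.005600
P(Vital path fails) [OR] = 1 − (1−0.004549) × (1−0.005600) × (1−0.12) = 0.128909
P(Track circuit inoperative) [AND] = 0.40 × 0.128909 = 0.051564
P(Power stage 2 lost) [OR] = 1 − (1−0.14) × (1−0.11) = 0.234600
P(Interlocking logic 2 down) [AND] = 0.234600 × 0.39 × 0.17 × 0.16 = 0.002489
P(Detection branch 2 down) [OR] = 1 − (1−0.002489) × (1−0.04) × (1−0.35) = 0.377553
P(Rail signal shows false clear) [OR] = 1 − (1−0.215688) × (1−0.051564) × (1−0.377553) = 0.536981
Rounded to 4 decimal places: P(Rail signal shows false clear) ≈ 0.5370.

0.5370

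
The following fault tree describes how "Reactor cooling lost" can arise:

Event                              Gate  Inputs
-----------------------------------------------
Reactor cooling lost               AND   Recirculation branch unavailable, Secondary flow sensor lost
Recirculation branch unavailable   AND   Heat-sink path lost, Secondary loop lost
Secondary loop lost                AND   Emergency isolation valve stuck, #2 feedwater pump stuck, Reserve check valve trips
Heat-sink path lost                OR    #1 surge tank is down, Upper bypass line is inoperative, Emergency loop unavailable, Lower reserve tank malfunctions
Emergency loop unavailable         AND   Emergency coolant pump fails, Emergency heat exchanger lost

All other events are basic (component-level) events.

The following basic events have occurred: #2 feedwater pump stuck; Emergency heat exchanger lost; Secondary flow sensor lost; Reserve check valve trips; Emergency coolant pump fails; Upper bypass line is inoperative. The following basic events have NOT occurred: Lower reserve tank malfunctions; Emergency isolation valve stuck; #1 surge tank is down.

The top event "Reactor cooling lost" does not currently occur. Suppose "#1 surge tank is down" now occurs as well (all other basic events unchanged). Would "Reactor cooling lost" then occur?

Counterfactual: set "#1 surge tank is down" to occurred.
Emergency loop unavailable [AND]: Emergency coolant pump fails=occurs, Emergency heat exchanger lost=occurs → all inputs occur → occurs.
Heat-sink path lost [OR]: #1 surge tank is down=occurs, Upper bypass line is inoperative=occurs, Emergency loop unavailable=occurs, Lower reserve tank malfunctions=not → at least one input occurs → occurs.
Secondary loop lost [AND]: Emergency isolation valve stuck=not, #2 feedwater pump stuck=occurs, Reserve check valve trips=occurs → not all inputs occur → does not occur.
Recirculation branch unavailable [AND]: Heat-sink path lost=occurs, Secondary loop lost=not → not all inputs occur → does not occur.
Reactor cooling lost [AND]: Recirculation branch unavailable=not, Secondary flow sensor lost=occurs → not all inputs occur → does not occur.

No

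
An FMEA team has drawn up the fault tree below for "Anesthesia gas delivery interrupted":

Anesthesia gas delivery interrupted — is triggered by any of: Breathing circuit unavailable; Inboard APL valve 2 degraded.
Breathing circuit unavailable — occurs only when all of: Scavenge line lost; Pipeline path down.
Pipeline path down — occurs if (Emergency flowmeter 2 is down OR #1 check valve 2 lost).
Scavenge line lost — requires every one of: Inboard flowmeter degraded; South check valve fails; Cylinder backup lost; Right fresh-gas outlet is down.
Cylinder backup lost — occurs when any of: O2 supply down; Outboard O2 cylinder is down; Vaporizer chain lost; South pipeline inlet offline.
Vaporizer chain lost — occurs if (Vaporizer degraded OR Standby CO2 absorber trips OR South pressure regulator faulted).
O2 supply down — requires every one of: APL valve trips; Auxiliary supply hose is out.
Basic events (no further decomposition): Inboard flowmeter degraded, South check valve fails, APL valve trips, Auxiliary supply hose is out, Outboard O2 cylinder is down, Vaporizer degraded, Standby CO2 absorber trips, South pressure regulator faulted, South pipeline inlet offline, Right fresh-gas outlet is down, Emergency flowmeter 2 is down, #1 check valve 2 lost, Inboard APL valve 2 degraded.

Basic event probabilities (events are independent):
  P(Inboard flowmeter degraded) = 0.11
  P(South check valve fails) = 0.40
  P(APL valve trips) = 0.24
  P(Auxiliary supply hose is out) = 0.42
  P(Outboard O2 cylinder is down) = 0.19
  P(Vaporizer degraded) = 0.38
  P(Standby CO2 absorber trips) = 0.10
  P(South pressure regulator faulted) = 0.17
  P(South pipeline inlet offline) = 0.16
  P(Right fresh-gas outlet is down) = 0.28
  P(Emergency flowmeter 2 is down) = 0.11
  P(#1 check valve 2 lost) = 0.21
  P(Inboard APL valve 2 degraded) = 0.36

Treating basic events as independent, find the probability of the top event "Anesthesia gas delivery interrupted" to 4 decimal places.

0.3617

P(O2 supply down) [AND] = 0.24 × 0.42 = 0.100800
P(Vaporizer chain lost) [OR] = 1 − (1−0.38) × (1−0.10) × (1−0.17) = 0.536860
P(Cylinder backup lost) [OR] = 1 − (1−0.100800) × (1−0.19) × (1−0.536860) × (1−0.16) = 0.716644
P(Scavenge line lost) [AND] = 0.11 × 0.40 × 0.716644 × 0.28 = 0.008829
P(Pipeline path down) [OR] = 1 − (1−0.11) × (1−0.21) = 0.296900
P(Breathing circuit unavailable) [AND] = 0.008829 × 0.296900 = 0.002621
P(Anesthesia gas delivery interrupted) [OR] = 1 − (1−0.002621) × (1−0.36) = 0.361677
Rounded to 4 decimal places: P(Anesthesia gas delivery interrupted) ≈ 0.3617.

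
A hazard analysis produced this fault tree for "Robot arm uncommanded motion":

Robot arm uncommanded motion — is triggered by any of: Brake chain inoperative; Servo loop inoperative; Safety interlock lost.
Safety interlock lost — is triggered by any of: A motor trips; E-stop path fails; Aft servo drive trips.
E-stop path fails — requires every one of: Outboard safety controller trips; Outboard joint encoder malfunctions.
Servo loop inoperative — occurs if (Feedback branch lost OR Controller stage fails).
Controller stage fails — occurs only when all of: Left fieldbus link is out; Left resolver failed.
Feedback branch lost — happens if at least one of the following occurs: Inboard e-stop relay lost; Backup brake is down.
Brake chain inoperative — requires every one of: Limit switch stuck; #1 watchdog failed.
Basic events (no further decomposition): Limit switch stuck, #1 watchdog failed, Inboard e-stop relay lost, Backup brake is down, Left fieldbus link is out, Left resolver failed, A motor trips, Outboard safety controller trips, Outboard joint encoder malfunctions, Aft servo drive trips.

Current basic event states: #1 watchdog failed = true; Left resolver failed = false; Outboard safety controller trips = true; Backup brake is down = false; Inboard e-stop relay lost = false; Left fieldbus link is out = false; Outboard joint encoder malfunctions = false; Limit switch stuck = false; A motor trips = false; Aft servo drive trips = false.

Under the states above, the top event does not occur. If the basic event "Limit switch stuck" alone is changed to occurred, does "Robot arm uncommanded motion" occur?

Counterfactual: set "Limit switch stuck" to occurred.
Brake chain inoperative [AND]: Limit switch stuck=occurs, #1 watchdog failed=occurs → all inputs occur → occurs.
Feedback branch lost [OR]: Inboard e-stop relay lost=not, Backup brake is down=not → no input occurs → does not occur.
Controller stage fails [AND]: Left fieldbus link is out=not, Left resolver failed=not → not all inputs occur → does not occur.
Servo loop inoperative [OR]: Feedback branch lost=not, Controller stage fails=not → no input occurs → does not occur.
E-stop path fails [AND]: Outboard safety controller trips=occurs, Outboard joint encoder malfunctions=not → not all inputs occur → does not occur.
Safety interlock lost [OR]: A motor trips=not, E-stop path fails=not, Aft servo drive trips=not → no input occurs → does not occur.
Robot arm uncommanded motion [OR]: Brake chain inoperative=occurs, Servo loop inoperative=not, Safety interlock lost=not → at least one input occurs → occurs.

Yes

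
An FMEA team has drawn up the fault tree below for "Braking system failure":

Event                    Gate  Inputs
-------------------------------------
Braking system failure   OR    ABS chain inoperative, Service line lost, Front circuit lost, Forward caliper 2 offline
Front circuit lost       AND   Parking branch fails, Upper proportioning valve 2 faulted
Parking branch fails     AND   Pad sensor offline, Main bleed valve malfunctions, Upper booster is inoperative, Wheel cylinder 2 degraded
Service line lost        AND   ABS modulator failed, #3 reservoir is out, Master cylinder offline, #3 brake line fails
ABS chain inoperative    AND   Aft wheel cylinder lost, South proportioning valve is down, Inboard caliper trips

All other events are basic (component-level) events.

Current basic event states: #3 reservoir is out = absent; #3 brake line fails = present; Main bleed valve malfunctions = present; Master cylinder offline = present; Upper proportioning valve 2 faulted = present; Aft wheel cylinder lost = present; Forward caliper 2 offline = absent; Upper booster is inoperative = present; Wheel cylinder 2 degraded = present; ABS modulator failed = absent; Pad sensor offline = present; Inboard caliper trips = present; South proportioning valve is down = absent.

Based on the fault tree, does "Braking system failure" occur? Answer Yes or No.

ABS chain inoperative [AND]: Aft wheel cylinder lost=occurs, South proportioning valve is down=not, Inboard caliper trips=occurs → not all inputs occur → does not occur.
Service line lost [AND]: ABS modulator failed=not, #3 reservoir is out=not, Master cylinder offline=occurs, #3 brake line fails=occurs → not all inputs occur → does not occur.
Parking branch fails [AND]: Pad sensor offline=occurs, Main bleed valve malfunctions=occurs, Upper booster is inoperative=occurs, Wheel cylinder 2 degraded=occurs → all inputs occur → occurs.
Front circuit lost [AND]: Parking branch fails=occurs, Upper proportioning valve 2 faulted=occurs → all inputs occur → occurs.
Braking system failure [OR]: ABS chain inoperative=not, Service line lost=not, Front circuit lost=occurs, Forward caliper 2 offline=not → at least one input occurs → occurs.

Yes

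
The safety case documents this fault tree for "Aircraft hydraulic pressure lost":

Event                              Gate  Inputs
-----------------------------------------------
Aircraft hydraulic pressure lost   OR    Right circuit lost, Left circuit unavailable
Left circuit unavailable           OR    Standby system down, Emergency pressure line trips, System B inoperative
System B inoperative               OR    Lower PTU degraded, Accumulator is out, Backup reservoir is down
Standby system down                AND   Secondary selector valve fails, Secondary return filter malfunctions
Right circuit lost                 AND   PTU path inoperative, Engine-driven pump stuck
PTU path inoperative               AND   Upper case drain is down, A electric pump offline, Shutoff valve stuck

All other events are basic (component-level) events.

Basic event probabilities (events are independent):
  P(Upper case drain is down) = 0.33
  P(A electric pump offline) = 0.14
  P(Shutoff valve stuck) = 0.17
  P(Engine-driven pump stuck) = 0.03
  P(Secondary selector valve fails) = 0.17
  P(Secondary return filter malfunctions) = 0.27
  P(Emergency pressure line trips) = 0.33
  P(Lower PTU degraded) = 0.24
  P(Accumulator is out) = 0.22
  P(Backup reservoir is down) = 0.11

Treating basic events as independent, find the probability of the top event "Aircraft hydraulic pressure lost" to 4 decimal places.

0.6628

P(PTU path inoperative) [AND] = 0.33 × 0.14 × 0.17 = 0.007854
P(Right circuit lost) [AND] = 0.007854 × 0.03 = 0.000236
P(Standby system down) [AND] = 0.17 × 0.27 = 0.045900
P(System B inoperative) [OR] = 1 − (1−0.24) × (1−0.22) × (1−0.11) = 0.472408
P(Left circuit unavailable) [OR] = 1 − (1−0.045900) × (1−0.33) × (1−0.472408) = 0.662738
P(Aircraft hydraulic pressure lost) [OR] = 1 − (1−0.000236) × (1−0.662738) = 0.662818
Rounded to 4 decimal places: P(Aircraft hydraulic pressure lost) ≈ 0.6628.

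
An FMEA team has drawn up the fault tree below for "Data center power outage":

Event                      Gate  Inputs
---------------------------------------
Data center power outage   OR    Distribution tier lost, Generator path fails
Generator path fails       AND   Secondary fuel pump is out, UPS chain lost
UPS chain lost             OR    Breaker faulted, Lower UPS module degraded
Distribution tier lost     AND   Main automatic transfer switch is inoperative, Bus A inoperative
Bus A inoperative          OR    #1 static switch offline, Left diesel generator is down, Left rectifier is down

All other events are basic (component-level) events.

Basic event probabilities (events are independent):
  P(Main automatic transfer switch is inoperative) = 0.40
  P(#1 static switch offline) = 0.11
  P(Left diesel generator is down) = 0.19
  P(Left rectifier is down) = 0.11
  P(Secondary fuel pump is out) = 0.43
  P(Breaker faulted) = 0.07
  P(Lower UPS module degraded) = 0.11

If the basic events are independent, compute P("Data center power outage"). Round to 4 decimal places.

0.2068

P(Bus A inoperative) [OR] = 1 − (1−0.11) × (1−0.19) × (1−0.11) = 0.358399
P(Distribution tier lost) [AND] = 0.40 × 0.358399 = 0.143360
P(UPS chain lost) [OR] = 1 − (1−0.07) × (1−0.11) = 0.172300
P(Generator path fails) [AND] = 0.43 × 0.172300 = 0.074089
P(Data center power outage) [OR] = 1 − (1−0.143360) × (1−0.074089) = 0.206828
Rounded to 4 decimal places: P(Data center power outage) ≈ 0.2068.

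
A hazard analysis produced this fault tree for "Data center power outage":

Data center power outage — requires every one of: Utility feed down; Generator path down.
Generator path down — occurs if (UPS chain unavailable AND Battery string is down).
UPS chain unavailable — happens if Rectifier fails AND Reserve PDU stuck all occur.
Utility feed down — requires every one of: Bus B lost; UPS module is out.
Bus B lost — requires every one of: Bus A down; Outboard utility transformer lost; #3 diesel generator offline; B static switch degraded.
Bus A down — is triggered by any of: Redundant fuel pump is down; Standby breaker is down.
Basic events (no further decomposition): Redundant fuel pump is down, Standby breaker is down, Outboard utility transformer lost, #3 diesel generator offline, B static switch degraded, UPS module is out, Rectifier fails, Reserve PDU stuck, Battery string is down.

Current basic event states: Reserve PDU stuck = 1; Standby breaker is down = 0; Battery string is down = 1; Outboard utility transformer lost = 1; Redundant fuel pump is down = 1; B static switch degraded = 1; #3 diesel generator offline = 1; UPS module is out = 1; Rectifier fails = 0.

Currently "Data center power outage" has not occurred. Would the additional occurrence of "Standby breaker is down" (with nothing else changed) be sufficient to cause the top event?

Counterfactual: set "Standby breaker is down" to occurred.
Bus A down [OR]: Redundant fuel pump is down=occurs, Standby breaker is down=occurs → at least one input occurs → occurs.
Bus B lost [AND]: Bus A down=occurs, Outboard utility transformer lost=occurs, #3 diesel generator offline=occurs, B static switch degraded=occurs → all inputs occur → occurs.
Utility feed down [AND]: Bus B lost=occurs, UPS module is out=occurs → all inputs occur → occurs.
UPS chain unavailable [AND]: Rectifier fails=not, Reserve PDU stuck=occurs → not all inputs occur → does not occur.
Generator path down [AND]: UPS chain unavailable=not, Battery string is down=occurs → not all inputs occur → does not occur.
Data center power outage [AND]: Utility feed down=occurs, Generator path down=not → not all inputs occur → does not occur.

No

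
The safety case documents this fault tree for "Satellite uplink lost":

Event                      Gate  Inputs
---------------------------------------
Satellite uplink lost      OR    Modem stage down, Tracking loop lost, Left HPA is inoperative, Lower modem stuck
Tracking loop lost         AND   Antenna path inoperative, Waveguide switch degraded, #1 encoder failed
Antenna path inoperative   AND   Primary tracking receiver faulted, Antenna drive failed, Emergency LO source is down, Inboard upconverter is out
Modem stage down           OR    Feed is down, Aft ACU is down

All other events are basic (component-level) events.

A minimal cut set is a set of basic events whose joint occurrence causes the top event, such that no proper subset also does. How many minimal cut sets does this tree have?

Modem stage down [OR]: union of children's cut sets → 2 cut set(s).
Antenna path inoperative [AND]: one cut set from each child combined → 1 × 1 × 1 × 1 = 1 cut set(s).
Tracking loop lost [AND]: one cut set from each child combined → 1 × 1 × 1 = 1 cut set(s).
Satellite uplink lost [OR]: union of children's cut sets → 5 cut set(s).
Minimal cut sets: {Feed is down}; {Aft ACU is down}; {#1 encoder failed, Antenna drive failed, Emergency LO source is down, Inboard upconverter is out, Primary tracking receiver faulted, Waveguide switch degraded}; {Left HPA is inoperative}; {Lower modem stuck}.

5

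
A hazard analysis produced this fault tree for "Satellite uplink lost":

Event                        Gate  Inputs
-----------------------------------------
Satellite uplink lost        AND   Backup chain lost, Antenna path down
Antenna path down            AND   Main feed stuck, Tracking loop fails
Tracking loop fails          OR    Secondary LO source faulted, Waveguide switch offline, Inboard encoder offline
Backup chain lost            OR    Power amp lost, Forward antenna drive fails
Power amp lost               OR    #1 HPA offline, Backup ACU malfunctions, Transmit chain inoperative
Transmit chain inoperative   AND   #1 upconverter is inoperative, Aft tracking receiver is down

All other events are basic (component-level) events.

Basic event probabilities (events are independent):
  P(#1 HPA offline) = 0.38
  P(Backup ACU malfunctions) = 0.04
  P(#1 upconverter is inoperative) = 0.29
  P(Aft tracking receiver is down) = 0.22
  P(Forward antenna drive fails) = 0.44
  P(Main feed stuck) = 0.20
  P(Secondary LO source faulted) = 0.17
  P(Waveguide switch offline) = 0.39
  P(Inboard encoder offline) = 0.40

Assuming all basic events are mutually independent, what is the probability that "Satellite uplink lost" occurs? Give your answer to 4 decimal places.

P(Transmit chain inoperative) [AND] = 0.29 × 0.22 = 0.063800
P(Power amp lost) [OR] = 1 − (1−0.38) × (1−0.04) × (1−0.063800) = 0.442774
P(Backup chain lost) [OR] = 1 − (1−0.442774) × (1−0.44) = 0.687953
P(Tracking loop fails) [OR] = 1 − (1−0.17) × (1−0.39) × (1−0.40) = 0.696220
P(Antenna path down) [AND] = 0.20 × 0.696220 = 0.139244
P(Satellite uplink lost) [AND] = 0.687953 × 0.139244 = 0.095793
Rounded to 4 decimal places: P(Satellite uplink lost) ≈ 0.0958.

0.0958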